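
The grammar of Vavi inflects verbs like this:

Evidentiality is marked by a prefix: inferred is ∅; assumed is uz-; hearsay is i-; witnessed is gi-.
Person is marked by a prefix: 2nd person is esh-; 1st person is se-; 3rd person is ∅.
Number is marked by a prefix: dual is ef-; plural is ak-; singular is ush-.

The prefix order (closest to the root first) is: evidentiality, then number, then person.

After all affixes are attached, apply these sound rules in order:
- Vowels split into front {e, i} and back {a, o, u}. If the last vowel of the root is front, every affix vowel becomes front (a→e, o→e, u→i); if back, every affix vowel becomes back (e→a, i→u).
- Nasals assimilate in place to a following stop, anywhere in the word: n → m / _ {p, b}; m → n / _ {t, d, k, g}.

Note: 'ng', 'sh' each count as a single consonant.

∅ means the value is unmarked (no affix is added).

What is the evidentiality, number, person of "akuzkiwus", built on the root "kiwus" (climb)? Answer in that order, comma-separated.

Segment: ak-uz-kiwus.
evidentiality: uz- → assumed.
number: ak- → plural.
person: ∅ → 3rd person.

assumed, plural, 3rd person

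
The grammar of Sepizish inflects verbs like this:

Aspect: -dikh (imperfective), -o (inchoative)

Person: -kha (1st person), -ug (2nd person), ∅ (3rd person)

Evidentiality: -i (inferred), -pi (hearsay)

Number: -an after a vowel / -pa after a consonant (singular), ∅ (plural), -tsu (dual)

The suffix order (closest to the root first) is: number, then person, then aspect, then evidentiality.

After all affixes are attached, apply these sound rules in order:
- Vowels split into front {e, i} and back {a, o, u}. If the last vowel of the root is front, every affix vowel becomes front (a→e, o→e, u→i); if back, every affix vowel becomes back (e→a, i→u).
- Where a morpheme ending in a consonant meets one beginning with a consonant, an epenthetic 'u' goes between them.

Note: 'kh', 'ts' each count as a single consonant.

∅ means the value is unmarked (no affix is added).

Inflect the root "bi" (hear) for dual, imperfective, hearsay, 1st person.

Attach number dual -tsu → bitsu.
Attach person 1st person -kha → bitsukha.
Attach aspect imperfective -dikh → bitsukhadikh.
Attach evidentiality hearsay -pi → bitsukhadikhpi.
Apply vowel harmony: bitsukhadikhpi → bitsikhedikhpi.
Apply epenthesis: bitsikhedikhpi → bitsikhedikhupi.

bitsikhedikhupi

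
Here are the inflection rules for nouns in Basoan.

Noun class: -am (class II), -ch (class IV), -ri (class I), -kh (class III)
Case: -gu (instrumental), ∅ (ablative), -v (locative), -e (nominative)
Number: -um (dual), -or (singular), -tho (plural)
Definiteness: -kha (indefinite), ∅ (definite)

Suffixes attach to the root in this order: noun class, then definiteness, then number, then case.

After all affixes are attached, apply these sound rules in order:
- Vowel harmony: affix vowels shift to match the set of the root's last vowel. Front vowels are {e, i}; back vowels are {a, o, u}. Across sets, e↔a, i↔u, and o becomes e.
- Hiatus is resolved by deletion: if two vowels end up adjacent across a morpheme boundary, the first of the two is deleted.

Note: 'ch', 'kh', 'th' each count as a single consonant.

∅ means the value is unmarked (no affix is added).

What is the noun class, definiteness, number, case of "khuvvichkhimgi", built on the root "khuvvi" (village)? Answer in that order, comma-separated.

Segment: khuvvi-ch-kha-um-gu.
noun class: -ch → class IV.
definiteness: -kha → indefinite.
number: -um → dual.
case: -gu → instrumental.

class IV, indefinite, dual, instrumental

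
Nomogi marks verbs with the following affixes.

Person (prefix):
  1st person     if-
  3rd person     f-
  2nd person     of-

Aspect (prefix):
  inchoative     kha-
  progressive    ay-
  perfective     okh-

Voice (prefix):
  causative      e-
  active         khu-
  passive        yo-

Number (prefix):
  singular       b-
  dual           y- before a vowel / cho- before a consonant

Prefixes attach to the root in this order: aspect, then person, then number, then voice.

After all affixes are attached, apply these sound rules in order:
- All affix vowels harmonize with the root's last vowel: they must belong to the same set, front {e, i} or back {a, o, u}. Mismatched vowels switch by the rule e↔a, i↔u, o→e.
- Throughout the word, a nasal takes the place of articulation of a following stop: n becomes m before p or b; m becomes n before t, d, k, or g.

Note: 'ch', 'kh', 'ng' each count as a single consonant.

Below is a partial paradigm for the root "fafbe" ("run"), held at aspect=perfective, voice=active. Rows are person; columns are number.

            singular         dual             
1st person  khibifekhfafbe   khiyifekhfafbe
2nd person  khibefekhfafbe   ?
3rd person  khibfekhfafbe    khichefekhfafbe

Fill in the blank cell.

khiyefekhfafbe

Attach aspect perfective okh- → okhfafbe.
Attach person 2nd person of- → ofokhfafbe.
Attach number dual y- (before vowel 'o') → yofokhfafbe.
Attach voice active khu- → khuyofokhfafbe.
Apply vowel harmony: khuyofokhfafbe → khiyefekhfafbe.
Nasal assimilation: no change.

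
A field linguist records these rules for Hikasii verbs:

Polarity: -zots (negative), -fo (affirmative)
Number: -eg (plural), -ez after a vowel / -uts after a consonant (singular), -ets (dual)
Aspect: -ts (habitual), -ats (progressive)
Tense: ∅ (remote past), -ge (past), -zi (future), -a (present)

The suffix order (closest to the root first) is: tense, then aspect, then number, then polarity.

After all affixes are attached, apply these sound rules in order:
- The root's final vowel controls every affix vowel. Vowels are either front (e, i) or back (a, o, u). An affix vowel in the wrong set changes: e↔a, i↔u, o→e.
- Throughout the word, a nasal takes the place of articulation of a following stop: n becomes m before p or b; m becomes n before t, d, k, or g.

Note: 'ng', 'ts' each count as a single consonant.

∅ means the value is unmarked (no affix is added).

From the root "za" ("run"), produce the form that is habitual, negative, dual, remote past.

tense = remote past: zero marking, form stays za.
Attach aspect habitual -ts → zats.
Attach number dual -ets → zatsets.
Attach polarity negative -zots → zatsetszots.
Apply vowel harmony: zatsetszots → zatsatszots.
Nasal assimilation: no change.

zatsatszots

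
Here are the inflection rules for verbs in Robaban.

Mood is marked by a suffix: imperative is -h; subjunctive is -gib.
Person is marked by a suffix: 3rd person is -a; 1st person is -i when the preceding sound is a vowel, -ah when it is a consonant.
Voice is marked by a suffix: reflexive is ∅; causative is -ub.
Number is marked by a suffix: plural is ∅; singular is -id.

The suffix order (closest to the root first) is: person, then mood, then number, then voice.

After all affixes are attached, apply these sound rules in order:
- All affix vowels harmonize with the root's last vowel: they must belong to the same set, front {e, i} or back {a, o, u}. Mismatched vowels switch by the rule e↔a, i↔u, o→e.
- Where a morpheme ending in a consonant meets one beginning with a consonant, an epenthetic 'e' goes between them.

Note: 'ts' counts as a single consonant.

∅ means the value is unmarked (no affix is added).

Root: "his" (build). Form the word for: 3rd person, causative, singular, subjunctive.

Attach person 3rd person -a → hisa.
Attach mood subjunctive -gib → hisagib.
Attach number singular -id → hisagibid.
Attach voice causative -ub → hisagibidub.
Apply vowel harmony: hisagibidub → hisegibidib.
Epenthesis: no change.

hisegibidib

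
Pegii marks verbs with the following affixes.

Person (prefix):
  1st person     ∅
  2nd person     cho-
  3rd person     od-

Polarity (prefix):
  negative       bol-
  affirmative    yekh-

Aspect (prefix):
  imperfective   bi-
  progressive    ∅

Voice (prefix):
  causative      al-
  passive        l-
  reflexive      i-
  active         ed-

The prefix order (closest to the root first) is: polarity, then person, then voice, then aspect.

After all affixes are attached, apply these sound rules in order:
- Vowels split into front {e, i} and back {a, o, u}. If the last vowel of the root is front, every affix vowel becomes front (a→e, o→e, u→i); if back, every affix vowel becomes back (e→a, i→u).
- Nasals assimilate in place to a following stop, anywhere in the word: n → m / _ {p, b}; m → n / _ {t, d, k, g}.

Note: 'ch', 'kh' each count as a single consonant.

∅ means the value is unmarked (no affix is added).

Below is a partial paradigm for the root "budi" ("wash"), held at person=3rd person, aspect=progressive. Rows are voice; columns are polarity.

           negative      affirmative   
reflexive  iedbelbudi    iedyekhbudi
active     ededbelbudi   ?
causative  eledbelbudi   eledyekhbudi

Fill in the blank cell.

Attach polarity affirmative yekh- → yekhbudi.
Attach person 3rd person od- → odyekhbudi.
Attach voice active ed- → edodyekhbudi.
aspect = progressive: zero marking, form stays edodyekhbudi.
Apply vowel harmony: edodyekhbudi → ededyekhbudi.
Nasal assimilation: no change.

ededyekhbudi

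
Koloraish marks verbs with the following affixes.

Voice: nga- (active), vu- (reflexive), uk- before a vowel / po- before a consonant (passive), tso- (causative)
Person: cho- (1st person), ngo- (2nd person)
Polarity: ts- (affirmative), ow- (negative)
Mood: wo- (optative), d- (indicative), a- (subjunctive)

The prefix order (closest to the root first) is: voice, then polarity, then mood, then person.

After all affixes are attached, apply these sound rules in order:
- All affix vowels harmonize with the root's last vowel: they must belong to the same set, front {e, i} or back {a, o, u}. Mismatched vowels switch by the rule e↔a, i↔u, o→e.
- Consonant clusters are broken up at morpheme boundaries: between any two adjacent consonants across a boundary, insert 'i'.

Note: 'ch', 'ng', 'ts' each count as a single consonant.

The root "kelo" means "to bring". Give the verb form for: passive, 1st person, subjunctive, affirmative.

Attach voice passive po- (before consonant 'k') → pokelo.
Attach polarity affirmative ts- → tspokelo.
Attach mood subjunctive a- → atspokelo.
Attach person 1st person cho- → choatspokelo.
Vowel harmony: no change.
Apply epenthesis: choatspokelo → choatsipokelo.

choatsipokelo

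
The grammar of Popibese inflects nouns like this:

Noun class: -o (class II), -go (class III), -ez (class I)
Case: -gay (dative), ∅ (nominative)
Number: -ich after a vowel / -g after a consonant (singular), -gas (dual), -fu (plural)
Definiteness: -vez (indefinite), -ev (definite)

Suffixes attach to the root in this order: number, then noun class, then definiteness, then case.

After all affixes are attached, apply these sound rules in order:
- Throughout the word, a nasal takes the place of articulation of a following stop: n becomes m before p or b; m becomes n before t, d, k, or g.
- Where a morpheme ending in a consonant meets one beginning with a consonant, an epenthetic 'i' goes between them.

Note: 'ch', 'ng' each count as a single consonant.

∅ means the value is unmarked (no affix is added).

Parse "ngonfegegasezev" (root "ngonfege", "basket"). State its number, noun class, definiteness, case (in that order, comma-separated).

dual, class I, definite, nominative

Segment: ngonfege-gas-ez-ev.
number: -gas → dual.
noun class: -ez → class I.
definiteness: -ev → definite.
case: ∅ → nominative.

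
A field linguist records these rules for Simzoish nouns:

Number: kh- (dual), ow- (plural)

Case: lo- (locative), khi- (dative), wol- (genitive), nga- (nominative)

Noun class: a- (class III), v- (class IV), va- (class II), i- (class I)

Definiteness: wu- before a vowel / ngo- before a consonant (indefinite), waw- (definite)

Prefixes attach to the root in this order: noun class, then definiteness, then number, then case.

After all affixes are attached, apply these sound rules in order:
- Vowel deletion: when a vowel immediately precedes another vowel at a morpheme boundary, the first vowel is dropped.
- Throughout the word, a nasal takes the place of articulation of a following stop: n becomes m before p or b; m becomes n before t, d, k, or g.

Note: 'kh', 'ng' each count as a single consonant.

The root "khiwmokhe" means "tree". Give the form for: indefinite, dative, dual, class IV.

Attach noun class class IV v- → vkhiwmokhe.
Attach definiteness indefinite ngo- (before consonant 'v') → ngovkhiwmokhe.
Attach number dual kh- → khngovkhiwmokhe.
Attach case dative khi- → khikhngovkhiwmokhe.
Vowel deletion: no change.
Nasal assimilation: no change.

khikhngovkhiwmokhe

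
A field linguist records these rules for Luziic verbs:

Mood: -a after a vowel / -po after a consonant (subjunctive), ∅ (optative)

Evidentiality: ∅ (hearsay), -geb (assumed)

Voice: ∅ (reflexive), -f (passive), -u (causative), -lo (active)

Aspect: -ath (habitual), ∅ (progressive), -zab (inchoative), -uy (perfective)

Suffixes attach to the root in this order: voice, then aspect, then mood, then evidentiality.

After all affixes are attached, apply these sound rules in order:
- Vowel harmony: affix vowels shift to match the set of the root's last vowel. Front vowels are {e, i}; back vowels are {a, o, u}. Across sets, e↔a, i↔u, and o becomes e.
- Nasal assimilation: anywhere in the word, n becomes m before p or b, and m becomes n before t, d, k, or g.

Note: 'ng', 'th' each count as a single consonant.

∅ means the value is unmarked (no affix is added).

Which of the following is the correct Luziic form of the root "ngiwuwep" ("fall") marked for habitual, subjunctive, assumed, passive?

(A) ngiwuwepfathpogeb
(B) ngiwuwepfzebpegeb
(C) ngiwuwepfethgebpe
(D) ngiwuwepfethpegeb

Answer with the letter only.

Attach voice passive -f → ngiwuwepf.
Attach aspect habitual -ath → ngiwuwepfath.
Attach mood subjunctive -po (after consonant 'th') → ngiwuwepfathpo.
Attach evidentiality assumed -geb → ngiwuwepfathpogeb.
Apply vowel harmony: ngiwuwepfathpogeb → ngiwuwepfethpegeb.
Nasal assimilation: no change.
So the correct form is ngiwuwepfethpegeb, option (D).
(B) ngiwuwepfzebpegeb is wrong: it uses inchoative instead of habitual for aspect.
(C) ngiwuwepfethgebpe is wrong: it has the affixes in the wrong order.
(A) ngiwuwepfathpogeb is wrong: it fails to apply the sound rule(s).

D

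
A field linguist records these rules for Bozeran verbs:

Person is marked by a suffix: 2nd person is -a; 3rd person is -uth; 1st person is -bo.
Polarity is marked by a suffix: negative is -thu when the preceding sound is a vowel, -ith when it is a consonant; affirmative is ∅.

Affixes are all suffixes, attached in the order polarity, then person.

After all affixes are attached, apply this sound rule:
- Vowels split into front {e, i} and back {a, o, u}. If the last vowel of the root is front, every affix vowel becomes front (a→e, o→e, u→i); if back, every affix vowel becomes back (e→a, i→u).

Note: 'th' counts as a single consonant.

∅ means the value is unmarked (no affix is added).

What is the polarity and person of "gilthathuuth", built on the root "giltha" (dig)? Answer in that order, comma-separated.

negative, 3rd person

Segment: giltha-thu-uth.
polarity: -thu/ith → negative.
person: -uth → 3rd person.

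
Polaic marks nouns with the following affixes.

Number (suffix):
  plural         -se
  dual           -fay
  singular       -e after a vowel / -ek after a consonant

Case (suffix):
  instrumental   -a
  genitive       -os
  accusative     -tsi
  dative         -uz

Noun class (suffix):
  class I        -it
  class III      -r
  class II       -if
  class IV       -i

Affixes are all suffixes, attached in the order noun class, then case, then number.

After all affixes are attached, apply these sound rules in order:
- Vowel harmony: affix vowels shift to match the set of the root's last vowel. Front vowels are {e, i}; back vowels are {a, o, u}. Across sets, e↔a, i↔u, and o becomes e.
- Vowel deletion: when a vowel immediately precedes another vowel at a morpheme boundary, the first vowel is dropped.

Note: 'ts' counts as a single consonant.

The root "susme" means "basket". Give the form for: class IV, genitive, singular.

Attach noun class class IV -i → susmei.
Attach case genitive -os → susmeios.
Attach number singular -ek (after consonant 's') → susmeiosek.
Apply vowel harmony: susmeiosek → susmeiesek.
Apply vowel deletion: susmeiesek → susmesek.

susmesek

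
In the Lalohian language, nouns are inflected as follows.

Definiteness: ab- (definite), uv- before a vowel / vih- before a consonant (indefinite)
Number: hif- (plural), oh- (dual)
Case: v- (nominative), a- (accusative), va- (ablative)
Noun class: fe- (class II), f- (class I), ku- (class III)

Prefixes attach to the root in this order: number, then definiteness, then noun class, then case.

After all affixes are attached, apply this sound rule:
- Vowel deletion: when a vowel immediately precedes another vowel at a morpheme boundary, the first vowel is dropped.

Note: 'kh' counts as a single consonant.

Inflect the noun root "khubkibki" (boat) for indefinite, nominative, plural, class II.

Attach number plural hif- → hifkhubkibki.
Attach definiteness indefinite vih- (before consonant 'h') → vihhifkhubkibki.
Attach noun class class II fe- → fevihhifkhubkibki.
Attach case nominative v- → vfevihhifkhubkibki.
Vowel deletion: no change.

vfevihhifkhubkibki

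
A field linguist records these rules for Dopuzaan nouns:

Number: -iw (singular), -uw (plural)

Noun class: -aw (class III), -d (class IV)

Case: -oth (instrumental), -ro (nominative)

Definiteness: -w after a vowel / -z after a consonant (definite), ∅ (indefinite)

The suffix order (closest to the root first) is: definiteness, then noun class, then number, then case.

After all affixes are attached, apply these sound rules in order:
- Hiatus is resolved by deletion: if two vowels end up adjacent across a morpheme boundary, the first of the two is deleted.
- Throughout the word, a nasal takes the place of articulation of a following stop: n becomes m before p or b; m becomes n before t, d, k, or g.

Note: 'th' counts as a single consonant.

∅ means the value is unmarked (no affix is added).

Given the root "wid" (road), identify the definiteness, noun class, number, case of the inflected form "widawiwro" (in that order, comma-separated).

indefinite, class III, singular, nominative

Segment: wid-aw-iw-ro.
definiteness: ∅ → indefinite.
noun class: -aw → class III.
number: -iw → singular.
case: -ro → nominative.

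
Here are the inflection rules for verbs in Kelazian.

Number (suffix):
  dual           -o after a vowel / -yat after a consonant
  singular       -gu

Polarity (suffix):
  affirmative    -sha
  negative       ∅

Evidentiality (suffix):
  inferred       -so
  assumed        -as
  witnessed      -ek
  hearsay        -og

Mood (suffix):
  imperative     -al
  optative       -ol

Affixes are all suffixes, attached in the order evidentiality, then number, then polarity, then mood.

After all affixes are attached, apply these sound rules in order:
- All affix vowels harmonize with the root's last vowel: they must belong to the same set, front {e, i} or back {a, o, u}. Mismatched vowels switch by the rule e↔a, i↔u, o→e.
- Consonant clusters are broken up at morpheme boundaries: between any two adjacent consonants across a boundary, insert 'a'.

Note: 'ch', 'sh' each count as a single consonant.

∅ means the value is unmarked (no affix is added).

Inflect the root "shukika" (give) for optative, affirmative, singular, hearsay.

shukikaogagushaol

Attach evidentiality hearsay -og → shukikaog.
Attach number singular -gu → shukikaoggu.
Attach polarity affirmative -sha → shukikaoggusha.
Attach mood optative -ol → shukikaoggushaol.
Vowel harmony: no change.
Apply epenthesis: shukikaoggushaol → shukikaogagushaol.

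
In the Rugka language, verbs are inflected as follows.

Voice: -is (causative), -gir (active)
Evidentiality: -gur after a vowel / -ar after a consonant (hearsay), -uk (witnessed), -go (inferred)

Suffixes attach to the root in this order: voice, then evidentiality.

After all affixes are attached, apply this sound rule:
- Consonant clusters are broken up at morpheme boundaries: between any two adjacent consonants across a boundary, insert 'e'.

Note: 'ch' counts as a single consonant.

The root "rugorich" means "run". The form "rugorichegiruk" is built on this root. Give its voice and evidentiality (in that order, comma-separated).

Segment: rugorich-gir-uk.
voice: -gir → active.
evidentiality: -uk → witnessed.

active, witnessed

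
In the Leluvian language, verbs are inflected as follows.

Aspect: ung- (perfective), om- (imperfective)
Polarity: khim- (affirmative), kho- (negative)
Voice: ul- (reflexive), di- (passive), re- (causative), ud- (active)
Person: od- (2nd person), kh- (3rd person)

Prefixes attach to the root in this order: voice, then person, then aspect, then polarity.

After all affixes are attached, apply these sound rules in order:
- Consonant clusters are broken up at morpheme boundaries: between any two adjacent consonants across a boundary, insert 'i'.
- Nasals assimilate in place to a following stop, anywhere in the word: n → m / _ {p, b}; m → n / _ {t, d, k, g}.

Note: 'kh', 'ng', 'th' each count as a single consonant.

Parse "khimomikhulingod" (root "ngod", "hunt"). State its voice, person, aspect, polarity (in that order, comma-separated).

reflexive, 3rd person, imperfective, affirmative

Segment: khim-om-kh-ul-ngod.
voice: ul- → reflexive.
person: kh- → 3rd person.
aspect: om- → imperfective.
polarity: khim- → affirmative.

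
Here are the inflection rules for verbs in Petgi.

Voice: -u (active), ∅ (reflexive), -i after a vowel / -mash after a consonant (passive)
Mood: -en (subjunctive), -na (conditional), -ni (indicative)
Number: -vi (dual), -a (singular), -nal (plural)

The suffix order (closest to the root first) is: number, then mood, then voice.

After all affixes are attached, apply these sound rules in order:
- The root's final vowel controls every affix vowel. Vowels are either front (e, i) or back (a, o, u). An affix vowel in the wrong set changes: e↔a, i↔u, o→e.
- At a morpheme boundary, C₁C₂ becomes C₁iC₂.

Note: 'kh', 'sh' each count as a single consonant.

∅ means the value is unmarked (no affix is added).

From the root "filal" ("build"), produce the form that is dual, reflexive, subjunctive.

filalivuan

Attach number dual -vi → filalvi.
Attach mood subjunctive -en → filalvien.
voice = reflexive: zero marking, form stays filalvien.
Apply vowel harmony: filalvien → filalvuan.
Apply epenthesis: filalvuan → filalivuan.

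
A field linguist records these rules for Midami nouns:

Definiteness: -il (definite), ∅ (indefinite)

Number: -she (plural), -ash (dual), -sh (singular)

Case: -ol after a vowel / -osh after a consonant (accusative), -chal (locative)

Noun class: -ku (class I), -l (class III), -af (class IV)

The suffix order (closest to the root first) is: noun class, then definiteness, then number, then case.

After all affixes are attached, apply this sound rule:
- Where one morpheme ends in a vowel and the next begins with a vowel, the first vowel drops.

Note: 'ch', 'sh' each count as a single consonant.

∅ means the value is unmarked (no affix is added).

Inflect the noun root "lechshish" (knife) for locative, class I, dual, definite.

Attach noun class class I -ku → lechshishku.
Attach definiteness definite -il → lechshishkuil.
Attach number dual -ash → lechshishkuilash.
Attach case locative -chal → lechshishkuilashchal.
Apply vowel deletion: lechshishkuilashchal → lechshishkilashchal.

lechshishkilashchal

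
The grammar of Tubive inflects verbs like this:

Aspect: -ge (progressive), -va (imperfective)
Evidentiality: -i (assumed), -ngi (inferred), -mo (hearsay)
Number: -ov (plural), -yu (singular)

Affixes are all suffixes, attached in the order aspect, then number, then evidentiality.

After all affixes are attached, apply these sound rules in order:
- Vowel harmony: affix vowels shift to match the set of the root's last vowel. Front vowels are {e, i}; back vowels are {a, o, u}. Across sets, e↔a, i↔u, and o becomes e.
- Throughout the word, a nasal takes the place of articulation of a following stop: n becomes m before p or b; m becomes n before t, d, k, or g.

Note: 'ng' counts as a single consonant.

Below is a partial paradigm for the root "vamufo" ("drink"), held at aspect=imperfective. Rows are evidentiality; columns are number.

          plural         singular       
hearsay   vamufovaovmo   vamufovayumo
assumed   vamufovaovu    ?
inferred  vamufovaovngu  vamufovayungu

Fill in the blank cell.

Attach aspect imperfective -va → vamufova.
Attach number singular -yu → vamufovayu.
Attach evidentiality assumed -i → vamufovayui.
Apply vowel harmony: vamufovayui → vamufovayuu.
Nasal assimilation: no change.

vamufovayuu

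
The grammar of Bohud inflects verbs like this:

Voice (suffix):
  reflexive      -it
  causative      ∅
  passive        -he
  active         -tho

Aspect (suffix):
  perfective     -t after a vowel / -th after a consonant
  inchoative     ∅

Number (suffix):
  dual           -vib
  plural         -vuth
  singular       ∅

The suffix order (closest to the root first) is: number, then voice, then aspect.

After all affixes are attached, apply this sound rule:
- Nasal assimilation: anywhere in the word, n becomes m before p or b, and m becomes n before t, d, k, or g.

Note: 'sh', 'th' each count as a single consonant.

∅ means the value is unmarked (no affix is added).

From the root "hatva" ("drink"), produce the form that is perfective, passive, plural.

Attach number plural -vuth → hatvavuth.
Attach voice passive -he → hatvavuthhe.
Attach aspect perfective -t (after vowel 'e') → hatvavuthhet.
Nasal assimilation: no change.

hatvavuthhet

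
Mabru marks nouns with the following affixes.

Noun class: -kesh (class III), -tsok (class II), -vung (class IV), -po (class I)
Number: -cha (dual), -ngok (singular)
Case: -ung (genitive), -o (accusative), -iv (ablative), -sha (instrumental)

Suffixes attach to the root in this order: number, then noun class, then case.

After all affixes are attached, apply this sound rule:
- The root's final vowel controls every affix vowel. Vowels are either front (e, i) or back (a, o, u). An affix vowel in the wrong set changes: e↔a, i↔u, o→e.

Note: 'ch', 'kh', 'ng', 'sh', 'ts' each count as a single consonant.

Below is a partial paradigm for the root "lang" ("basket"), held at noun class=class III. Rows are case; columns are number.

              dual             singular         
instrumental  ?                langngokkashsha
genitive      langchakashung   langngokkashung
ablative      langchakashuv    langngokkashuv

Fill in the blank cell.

langchakashsha

Attach number dual -cha → langcha.
Attach noun class class III -kesh → langchakesh.
Attach case instrumental -sha → langchakeshsha.
Apply vowel harmony: langchakeshsha → langchakashsha.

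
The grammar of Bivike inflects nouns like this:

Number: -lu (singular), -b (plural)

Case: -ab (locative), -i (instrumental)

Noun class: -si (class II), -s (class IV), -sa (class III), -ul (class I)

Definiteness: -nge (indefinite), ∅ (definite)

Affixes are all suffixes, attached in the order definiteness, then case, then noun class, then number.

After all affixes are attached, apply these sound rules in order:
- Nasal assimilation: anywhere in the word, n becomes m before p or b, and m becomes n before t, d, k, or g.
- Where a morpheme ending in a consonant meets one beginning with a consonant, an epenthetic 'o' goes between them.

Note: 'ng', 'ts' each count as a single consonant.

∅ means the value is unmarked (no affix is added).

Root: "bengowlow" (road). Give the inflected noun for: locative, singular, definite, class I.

bengowlowabulolu

definiteness = definite: zero marking, form stays bengowlow.
Attach case locative -ab → bengowlowab.
Attach noun class class I -ul → bengowlowabul.
Attach number singular -lu → bengowlowabullu.
Nasal assimilation: no change.
Apply epenthesis: bengowlowabullu → bengowlowabulolu.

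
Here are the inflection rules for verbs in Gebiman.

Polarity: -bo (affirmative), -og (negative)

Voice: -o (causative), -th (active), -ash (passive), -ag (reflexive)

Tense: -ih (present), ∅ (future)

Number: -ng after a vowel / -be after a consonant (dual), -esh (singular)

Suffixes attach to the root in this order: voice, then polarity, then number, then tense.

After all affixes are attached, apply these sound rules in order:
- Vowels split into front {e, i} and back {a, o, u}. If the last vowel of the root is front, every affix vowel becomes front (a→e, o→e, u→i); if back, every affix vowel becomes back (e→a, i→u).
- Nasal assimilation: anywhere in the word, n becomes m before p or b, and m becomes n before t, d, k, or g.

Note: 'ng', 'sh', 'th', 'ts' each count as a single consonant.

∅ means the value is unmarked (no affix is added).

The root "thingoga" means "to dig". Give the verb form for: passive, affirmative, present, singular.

Attach voice passive -ash → thingogaash.
Attach polarity affirmative -bo → thingogaashbo.
Attach number singular -esh → thingogaashboesh.
Attach tense present -ih → thingogaashboeshih.
Apply vowel harmony: thingogaashboeshih → thingogaashboashuh.
Nasal assimilation: no change.

thingogaashboashuh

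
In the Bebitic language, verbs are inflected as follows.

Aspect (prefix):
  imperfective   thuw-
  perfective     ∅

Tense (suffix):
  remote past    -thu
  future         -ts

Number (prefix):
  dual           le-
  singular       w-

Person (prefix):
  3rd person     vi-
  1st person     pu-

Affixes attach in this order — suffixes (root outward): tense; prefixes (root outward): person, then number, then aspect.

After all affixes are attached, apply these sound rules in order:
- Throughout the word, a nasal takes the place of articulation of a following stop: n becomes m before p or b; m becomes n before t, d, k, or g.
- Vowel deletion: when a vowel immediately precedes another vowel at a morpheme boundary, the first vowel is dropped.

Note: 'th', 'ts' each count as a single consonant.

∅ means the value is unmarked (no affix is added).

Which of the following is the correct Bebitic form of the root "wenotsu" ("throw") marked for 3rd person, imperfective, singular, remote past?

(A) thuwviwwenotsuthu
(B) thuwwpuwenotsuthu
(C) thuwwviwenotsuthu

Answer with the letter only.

Attach tense remote past -thu → wenotsuthu.
Attach person 3rd person vi- → viwenotsuthu.
Attach number singular w- → wviwenotsuthu.
Attach aspect imperfective thuw- → thuwwviwenotsuthu.
Nasal assimilation: no change.
Vowel deletion: no change.
So the correct form is thuwwviwenotsuthu, option (C).
(B) thuwwpuwenotsuthu is wrong: it uses 1st person instead of 3rd person for person.
(A) thuwviwwenotsuthu is wrong: it has the affixes in the wrong order.

C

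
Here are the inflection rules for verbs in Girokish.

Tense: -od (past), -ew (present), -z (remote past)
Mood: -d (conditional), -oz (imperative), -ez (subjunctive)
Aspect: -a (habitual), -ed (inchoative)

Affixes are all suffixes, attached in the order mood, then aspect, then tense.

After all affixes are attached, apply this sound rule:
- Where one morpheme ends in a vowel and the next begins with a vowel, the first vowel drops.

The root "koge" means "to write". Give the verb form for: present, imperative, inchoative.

kogozedew

Attach mood imperative -oz → kogeoz.
Attach aspect inchoative -ed → kogeozed.
Attach tense present -ew → kogeozedew.
Apply vowel deletion: kogeozedew → kogozedew.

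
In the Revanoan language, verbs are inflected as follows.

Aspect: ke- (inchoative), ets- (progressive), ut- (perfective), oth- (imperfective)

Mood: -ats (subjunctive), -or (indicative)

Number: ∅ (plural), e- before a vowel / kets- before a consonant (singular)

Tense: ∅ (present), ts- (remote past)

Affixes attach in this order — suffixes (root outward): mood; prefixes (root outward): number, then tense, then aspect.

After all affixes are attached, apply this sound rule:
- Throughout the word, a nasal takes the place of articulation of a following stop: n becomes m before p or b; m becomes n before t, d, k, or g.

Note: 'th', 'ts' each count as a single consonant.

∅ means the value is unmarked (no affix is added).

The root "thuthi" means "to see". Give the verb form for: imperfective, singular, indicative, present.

othketsthuthior

Attach mood indicative -or → thuthior.
Attach number singular kets- (before consonant 'th') → ketsthuthior.
tense = present: zero marking, form stays ketsthuthior.
Attach aspect imperfective oth- → othketsthuthior.
Nasal assimilation: no change.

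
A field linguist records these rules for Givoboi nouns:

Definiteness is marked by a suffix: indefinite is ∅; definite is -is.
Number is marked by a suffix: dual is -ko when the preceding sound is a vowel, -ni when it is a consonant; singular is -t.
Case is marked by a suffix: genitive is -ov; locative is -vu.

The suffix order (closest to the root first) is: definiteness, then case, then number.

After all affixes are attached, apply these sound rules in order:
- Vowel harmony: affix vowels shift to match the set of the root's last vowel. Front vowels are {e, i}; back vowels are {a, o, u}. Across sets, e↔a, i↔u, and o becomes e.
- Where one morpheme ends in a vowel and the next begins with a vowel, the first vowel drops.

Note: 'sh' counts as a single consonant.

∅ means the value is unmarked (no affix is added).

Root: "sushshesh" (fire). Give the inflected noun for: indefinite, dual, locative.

sushsheshvike

definiteness = indefinite: zero marking, form stays sushshesh.
Attach case locative -vu → sushsheshvu.
Attach number dual -ko (after vowel 'u') → sushsheshvuko.
Apply vowel harmony: sushsheshvuko → sushsheshvike.
Vowel deletion: no change.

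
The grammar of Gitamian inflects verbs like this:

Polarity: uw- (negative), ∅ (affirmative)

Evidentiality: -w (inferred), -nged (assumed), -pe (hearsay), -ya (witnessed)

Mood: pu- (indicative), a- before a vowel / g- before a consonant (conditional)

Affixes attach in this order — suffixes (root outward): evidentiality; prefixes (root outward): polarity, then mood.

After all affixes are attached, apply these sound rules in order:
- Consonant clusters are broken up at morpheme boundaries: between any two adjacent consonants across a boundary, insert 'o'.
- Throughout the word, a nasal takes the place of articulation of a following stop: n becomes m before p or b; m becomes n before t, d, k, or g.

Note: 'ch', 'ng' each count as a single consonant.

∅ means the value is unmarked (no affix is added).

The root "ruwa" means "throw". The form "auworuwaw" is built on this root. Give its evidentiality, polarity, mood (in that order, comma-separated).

Segment: a-uw-ruwa-w.
evidentiality: -w → inferred.
polarity: uw- → negative.
mood: a/g- → conditional.

inferred, negative, conditional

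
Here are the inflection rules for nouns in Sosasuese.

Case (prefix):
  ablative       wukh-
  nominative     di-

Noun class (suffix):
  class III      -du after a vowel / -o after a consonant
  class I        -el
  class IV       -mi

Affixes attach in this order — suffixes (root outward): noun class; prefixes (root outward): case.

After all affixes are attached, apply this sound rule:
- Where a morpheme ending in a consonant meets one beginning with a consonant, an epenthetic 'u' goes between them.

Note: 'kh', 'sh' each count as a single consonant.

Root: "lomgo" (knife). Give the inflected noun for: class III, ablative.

wukhulomgodu

Attach case ablative wukh- → wukhlomgo.
Attach noun class class III -du (after vowel 'o') → wukhlomgodu.
Apply epenthesis: wukhlomgodu → wukhulomgodu.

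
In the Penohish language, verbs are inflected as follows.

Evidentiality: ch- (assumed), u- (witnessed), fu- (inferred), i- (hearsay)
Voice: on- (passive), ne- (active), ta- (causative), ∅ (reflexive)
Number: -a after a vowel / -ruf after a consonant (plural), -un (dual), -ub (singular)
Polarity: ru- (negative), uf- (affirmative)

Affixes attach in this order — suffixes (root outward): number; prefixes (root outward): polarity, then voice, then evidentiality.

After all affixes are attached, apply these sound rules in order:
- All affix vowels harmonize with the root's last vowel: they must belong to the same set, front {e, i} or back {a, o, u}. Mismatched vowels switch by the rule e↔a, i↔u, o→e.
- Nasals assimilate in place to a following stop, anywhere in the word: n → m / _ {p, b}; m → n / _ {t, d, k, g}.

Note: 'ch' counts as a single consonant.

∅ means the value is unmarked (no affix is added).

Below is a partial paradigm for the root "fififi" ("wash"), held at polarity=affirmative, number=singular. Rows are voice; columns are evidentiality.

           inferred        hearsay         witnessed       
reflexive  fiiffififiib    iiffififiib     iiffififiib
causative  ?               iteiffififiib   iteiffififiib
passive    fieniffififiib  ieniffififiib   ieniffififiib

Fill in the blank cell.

Attach polarity affirmative uf- → uffififi.
Attach number singular -ub → uffififiub.
Attach voice causative ta- → tauffififiub.
Attach evidentiality inferred fu- → futauffififiub.
Apply vowel harmony: futauffififiub → fiteiffififiib.
Nasal assimilation: no change.

fiteiffififiib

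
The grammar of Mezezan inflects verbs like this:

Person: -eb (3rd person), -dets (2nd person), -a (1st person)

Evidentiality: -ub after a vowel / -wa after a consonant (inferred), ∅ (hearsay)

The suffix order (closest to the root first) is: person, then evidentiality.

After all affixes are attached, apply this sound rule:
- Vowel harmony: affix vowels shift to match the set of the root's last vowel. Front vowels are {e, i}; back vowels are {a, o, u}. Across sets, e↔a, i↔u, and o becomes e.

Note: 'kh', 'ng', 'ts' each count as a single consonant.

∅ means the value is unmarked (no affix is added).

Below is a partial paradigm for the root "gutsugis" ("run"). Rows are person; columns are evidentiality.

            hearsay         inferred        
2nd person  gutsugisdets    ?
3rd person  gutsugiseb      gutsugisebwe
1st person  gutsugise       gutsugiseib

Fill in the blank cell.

Attach person 2nd person -dets → gutsugisdets.
Attach evidentiality inferred -wa (after consonant 'ts') → gutsugisdetswa.
Apply vowel harmony: gutsugisdetswa → gutsugisdetswe.

gutsugisdetswe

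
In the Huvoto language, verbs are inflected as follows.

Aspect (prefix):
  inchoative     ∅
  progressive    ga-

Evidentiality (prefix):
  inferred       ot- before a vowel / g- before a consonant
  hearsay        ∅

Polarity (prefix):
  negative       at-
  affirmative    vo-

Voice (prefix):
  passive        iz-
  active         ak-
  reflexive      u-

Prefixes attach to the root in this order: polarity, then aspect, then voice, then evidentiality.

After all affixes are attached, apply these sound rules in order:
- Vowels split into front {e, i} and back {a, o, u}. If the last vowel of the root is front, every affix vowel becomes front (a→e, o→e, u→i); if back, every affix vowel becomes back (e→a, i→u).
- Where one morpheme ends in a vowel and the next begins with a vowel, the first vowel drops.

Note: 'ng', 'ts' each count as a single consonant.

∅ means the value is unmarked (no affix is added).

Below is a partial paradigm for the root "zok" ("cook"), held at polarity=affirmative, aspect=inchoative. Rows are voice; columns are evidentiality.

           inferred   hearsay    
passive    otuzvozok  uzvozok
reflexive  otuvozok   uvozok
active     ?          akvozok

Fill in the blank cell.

Attach polarity affirmative vo- → vozok.
aspect = inchoative: zero marking, form stays vozok.
Attach voice active ak- → akvozok.
Attach evidentiality inferred ot- (before vowel 'a') → otakvozok.
Vowel harmony: no change.
Vowel deletion: no change.

otakvozok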